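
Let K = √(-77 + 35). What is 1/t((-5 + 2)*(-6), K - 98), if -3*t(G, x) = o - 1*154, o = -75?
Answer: 3/229 ≈ 0.013100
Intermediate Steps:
K = I*√42 (K = √(-42) = I*√42 ≈ 6.4807*I)
t(G, x) = 229/3 (t(G, x) = -(-75 - 1*154)/3 = -(-75 - 154)/3 = -⅓*(-229) = 229/3)
1/t((-5 + 2)*(-6), K - 98) = 1/(229/3) = 3/229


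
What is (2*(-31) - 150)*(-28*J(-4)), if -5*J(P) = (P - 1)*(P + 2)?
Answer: -11872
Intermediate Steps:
J(P) = -(-1 + P)*(2 + P)/5 (J(P) = -(P - 1)*(P + 2)/5 = -(-1 + P)*(2 + P)/5)
(2*(-31) - 150)*(-28*J(-4)) = (2*(-31) - 150)*(-28*(⅖ - ⅕*(-4) - ⅕*(-4)²)) = (-62 - 150)*(-28*(⅖ + ⅘ - ⅕*16)) = -(-5936)*(⅖ + ⅘ - 16/5) = -(-5936)*(-2) = -212*56 = -11872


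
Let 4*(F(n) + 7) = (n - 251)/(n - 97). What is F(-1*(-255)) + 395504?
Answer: 62488527/158 ≈ 3.9550e+5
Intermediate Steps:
F(n) = -7 + (-251 + n)/(4*(-97 + n)) (F(n) = -7 + ((n - 251)/(n - 97))/4 = -7 + ((-251 + n)/(-97 + n))/4 = -7 + (-251 + n)/(4*(-97 + n)))
F(-1*(-255)) + 395504 = (2465 - (-27)*(-255))/(4*(-97 - 1*(-255))) + 395504 = (2465 - 27*255)/(4*(-97 + 255)) + 395504 = (1/4)*(2465 - 6885)/158 + 395504 = (1/4)*(1/158)*(-4420) + 395504 = -1105/158 + 395504 = 62488527/158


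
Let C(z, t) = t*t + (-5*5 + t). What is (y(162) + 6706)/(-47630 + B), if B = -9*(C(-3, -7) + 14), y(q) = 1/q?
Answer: -1086373/7761258 ≈ -0.13997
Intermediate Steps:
C(z, t) = -25 + t + t**2 (C(z, t) = t**2 + (-25 + t) = -25 + t + t**2)
B = -279 (B = -9*((-25 - 7 + (-7)**2) + 14) = -9*((-25 - 7 + 49) + 14) = -9*(17 + 14) = -9*31 = -279)
(y(162) + 6706)/(-47630 + B) = (1/162 + 6706)/(-47630 - 279) = (1/162 + 6706)/(-47909) = (1086373/162)*(-1/47909) = -1086373/7761258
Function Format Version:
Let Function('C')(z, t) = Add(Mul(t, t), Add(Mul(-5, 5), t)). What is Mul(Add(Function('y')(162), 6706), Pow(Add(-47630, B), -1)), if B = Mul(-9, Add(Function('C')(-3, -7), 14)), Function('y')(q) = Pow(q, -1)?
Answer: Rational(-1086373, 7761258) ≈ -0.13997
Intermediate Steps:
Function('C')(z, t) = Add(-25, t, Pow(t, 2)) (Function('C')(z, t) = Add(Pow(t, 2), Add(-25, t)) = Add(-25, t, Pow(t, 2)))
B = -279 (B = Mul(-9, Add(Add(-25, -7, Pow(-7, 2)), 14)) = Mul(-9, Add(Add(-25, -7, 49), 14)) = Mul(-9, Add(17, 14)) = Mul(-9, 31) = -279)
Mul(Add(Function('y')(162), 6706), Pow(Add(-47630, B), -1)) = Mul(Add(Pow(162, -1), 6706), Pow(Add(-47630, -279), -1)) = Mul(Add(Rational(1, 162), 6706), Pow(-47909, -1)) = Mul(Rational(1086373, 162), Rational(-1, 47909)) = Rational(-1086373, 7761258)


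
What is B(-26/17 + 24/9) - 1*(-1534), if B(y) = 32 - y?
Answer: 79808/51 ≈ 1564.9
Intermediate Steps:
B(-26/17 + 24/9) - 1*(-1534) = (32 - (-26/17 + 24/9)) - 1*(-1534) = (32 - (-26*1/17 + 24*(⅑))) + 1534 = (32 - (-26/17 + 8/3)) + 1534 = (32 - 1*58/51) + 1534 = (32 - 58/51) + 1534 = 1574/51 + 1534 = 79808/51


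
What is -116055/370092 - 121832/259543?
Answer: -25070103803/32018262652 ≈ -0.78299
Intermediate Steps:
-116055/370092 - 121832/259543 = -116055*1/370092 - 121832*1/259543 = -38685/123364 - 121832/259543 = -25070103803/32018262652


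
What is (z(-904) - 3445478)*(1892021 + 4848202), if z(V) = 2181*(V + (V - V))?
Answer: -36512475493746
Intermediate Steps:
z(V) = 2181*V (z(V) = 2181*(V + 0) = 2181*V)
(z(-904) - 3445478)*(1892021 + 4848202) = (2181*(-904) - 3445478)*(1892021 + 4848202) = (-1971624 - 3445478)*6740223 = -5417102*6740223 = -36512475493746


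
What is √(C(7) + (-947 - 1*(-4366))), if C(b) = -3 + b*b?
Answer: 3*√385 ≈ 58.864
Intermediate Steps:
C(b) = -3 + b²
√(C(7) + (-947 - 1*(-4366))) = √((-3 + 7²) + (-947 - 1*(-4366))) = √((-3 + 49) + (-947 + 4366)) = √(46 + 3419) = √3465 = 3*√385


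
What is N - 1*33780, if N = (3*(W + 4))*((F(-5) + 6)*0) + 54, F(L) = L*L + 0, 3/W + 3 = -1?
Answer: -33726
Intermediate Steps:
W = -3/4 (W = 3/(-3 - 1) = 3/(-4) = 3*(-1/4) = -3/4 ≈ -0.75000)
F(L) = L**2 (F(L) = L**2 + 0 = L**2)
N = 54 (N = (3*(-3/4 + 4))*(((-5)**2 + 6)*0) + 54 = (3*(13/4))*((25 + 6)*0) + 54 = 39*(31*0)/4 + 54 = (39/4)*0 + 54 = 0 + 54 = 54)
N - 1*33780 = 54 - 1*33780 = 54 - 33780 = -33726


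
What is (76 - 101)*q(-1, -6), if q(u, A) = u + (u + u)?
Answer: 75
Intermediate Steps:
q(u, A) = 3*u (q(u, A) = u + 2*u = 3*u)
(76 - 101)*q(-1, -6) = (76 - 101)*(3*(-1)) = -25*(-3) = 75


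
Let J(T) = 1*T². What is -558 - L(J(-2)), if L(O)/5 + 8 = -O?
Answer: -498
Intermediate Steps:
J(T) = T²
L(O) = -40 - 5*O (L(O) = -40 + 5*(-O) = -40 - 5*O)
-558 - L(J(-2)) = -558 - (-40 - 5*(-2)²) = -558 - (-40 - 5*4) = -558 - (-40 - 20) = -558 - 1*(-60) = -558 + 60 = -498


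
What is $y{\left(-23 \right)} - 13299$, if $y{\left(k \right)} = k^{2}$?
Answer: $-12770$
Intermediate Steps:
$y{\left(-23 \right)} - 13299 = \left(-23\right)^{2} - 13299 = 529 - 13299 = -12770$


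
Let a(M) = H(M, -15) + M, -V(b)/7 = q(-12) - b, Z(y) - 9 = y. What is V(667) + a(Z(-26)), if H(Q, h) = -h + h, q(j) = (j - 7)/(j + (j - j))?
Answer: 55691/12 ≈ 4640.9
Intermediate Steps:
Z(y) = 9 + y
q(j) = (-7 + j)/j (q(j) = (-7 + j)/(j + 0) = (-7 + j)/j)
H(Q, h) = 0
V(b) = -133/12 + 7*b (V(b) = -7*((-7 - 12)/(-12) - b) = -7*(-1/12*(-19) - b) = -7*(19/12 - b) = -133/12 + 7*b)
a(M) = M (a(M) = 0 + M = M)
V(667) + a(Z(-26)) = (-133/12 + 7*667) + (9 - 26) = (-133/12 + 4669) - 17 = 55895/12 - 17 = 55691/12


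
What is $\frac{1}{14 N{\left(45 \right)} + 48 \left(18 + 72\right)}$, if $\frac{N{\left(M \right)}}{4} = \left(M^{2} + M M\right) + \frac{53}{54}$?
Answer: $\frac{27}{6241724} \approx 4.3257 \cdot 10^{-6}$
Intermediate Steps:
$N{\left(M \right)} = \frac{106}{27} + 8 M^{2}$ ($N{\left(M \right)} = 4 \left(\left(M^{2} + M M\right) + \frac{53}{54}\right) = 4 \left(\left(M^{2} + M^{2}\right) + 53 \cdot \frac{1}{54}\right) = 4 \left(2 M^{2} + \frac{53}{54}\right) = 4 \left(\frac{53}{54} + 2 M^{2}\right) = \frac{106}{27} + 8 M^{2}$)
$\frac{1}{14 N{\left(45 \right)} + 48 \left(18 + 72\right)} = \frac{1}{14 \left(\frac{106}{27} + 8 \cdot 45^{2}\right) + 48 \left(18 + 72\right)} = \frac{1}{14 \left(\frac{106}{27} + 8 \cdot 2025\right) + 48 \cdot 90} = \frac{1}{14 \left(\frac{106}{27} + 16200\right) + 4320} = \frac{1}{14 \cdot \frac{437506}{27} + 4320} = \frac{1}{\frac{6125084}{27} + 4320} = \frac{1}{\frac{6241724}{27}} = \frac{27}{6241724}$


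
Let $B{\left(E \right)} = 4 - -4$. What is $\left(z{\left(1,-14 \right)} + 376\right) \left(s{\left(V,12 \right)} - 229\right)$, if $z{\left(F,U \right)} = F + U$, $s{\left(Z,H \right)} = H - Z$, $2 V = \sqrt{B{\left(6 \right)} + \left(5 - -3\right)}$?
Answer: $-79497$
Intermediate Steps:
$B{\left(E \right)} = 8$ ($B{\left(E \right)} = 4 + 4 = 8$)
$V = 2$ ($V = \frac{\sqrt{8 + \left(5 - -3\right)}}{2} = \frac{\sqrt{8 + \left(5 + 3\right)}}{2} = \frac{\sqrt{8 + 8}}{2} = \frac{\sqrt{16}}{2} = \frac{1}{2} \cdot 4 = 2$)
$\left(z{\left(1,-14 \right)} + 376\right) \left(s{\left(V,12 \right)} - 229\right) = \left(\left(1 - 14\right) + 376\right) \left(\left(12 - 2\right) - 229\right) = \left(-13 + 376\right) \left(\left(12 - 2\right) - 229\right) = 363 \left(10 - 229\right) = 363 \left(-219\right) = -79497$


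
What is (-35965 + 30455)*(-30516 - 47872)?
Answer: 431917880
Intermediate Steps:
(-35965 + 30455)*(-30516 - 47872) = -5510*(-78388) = 431917880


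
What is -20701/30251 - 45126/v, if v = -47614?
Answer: 1059914/4023383 ≈ 0.26344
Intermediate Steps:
-20701/30251 - 45126/v = -20701/30251 - 45126/(-47614) = -20701*1/30251 - 45126*(-1/47614) = -20701/30251 + 22563/23807 = 1059914/4023383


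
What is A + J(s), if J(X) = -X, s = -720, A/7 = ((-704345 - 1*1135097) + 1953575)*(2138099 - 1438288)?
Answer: 559100702761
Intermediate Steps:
A = 559100702041 (A = 7*(((-704345 - 1*1135097) + 1953575)*(2138099 - 1438288)) = 7*(((-704345 - 1135097) + 1953575)*699811) = 7*((-1839442 + 1953575)*699811) = 7*(114133*699811) = 7*79871528863 = 559100702041)
A + J(s) = 559100702041 - 1*(-720) = 559100702041 + 720 = 559100702761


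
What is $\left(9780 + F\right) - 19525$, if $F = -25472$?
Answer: $-35217$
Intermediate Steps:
$\left(9780 + F\right) - 19525 = \left(9780 - 25472\right) - 19525 = -15692 - 19525 = -35217$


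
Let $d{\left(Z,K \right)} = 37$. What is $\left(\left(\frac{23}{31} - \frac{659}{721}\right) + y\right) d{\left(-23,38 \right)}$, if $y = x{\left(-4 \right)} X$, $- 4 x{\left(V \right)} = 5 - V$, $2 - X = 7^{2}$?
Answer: $\frac{349246293}{89404} \approx 3906.4$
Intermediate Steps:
$X = -47$ ($X = 2 - 7^{2} = 2 - 49 = -47$)
$x{\left(V \right)} = - \frac{5}{4} + \frac{V}{4}$ ($x{\left(V \right)} = - \frac{5 - V}{4} = - \frac{5}{4} + \frac{V}{4}$)
$y = \frac{423}{4}$ ($y = \left(- \frac{5}{4} + \frac{1}{4} \left(-4\right)\right) \left(-47\right) = \left(- \frac{5}{4} - 1\right) \left(-47\right) = \left(- \frac{9}{4}\right) \left(-47\right) = \frac{423}{4} \approx 105.75$)
$\left(\left(\frac{23}{31} - \frac{659}{721}\right) + y\right) d{\left(-23,38 \right)} = \left(\left(\frac{23}{31} - \frac{659}{721}\right) + \frac{423}{4}\right) 37 = \left(- \frac{3846}{22351} + \frac{423}{4}\right) 37 = \frac{9439089}{89404} \cdot 37 = \frac{349246293}{89404}$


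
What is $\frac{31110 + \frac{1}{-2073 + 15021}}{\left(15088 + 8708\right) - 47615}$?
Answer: $- \frac{402812281}{308408412} \approx -1.3061$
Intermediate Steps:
$\frac{31110 + \frac{1}{-2073 + 15021}}{\left(15088 + 8708\right) - 47615} = \frac{31110 + \frac{1}{12948}}{23796 - 47615} = \frac{31110 + \frac{1}{12948}}{-23819} = \frac{402812281}{12948} \left(- \frac{1}{23819}\right) = - \frac{402812281}{308408412}$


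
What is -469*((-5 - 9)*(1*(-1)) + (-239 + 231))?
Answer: -2814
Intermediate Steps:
-469*((-5 - 9)*(1*(-1)) + (-239 + 231)) = -469*(-14*(-1) - 8) = -469*(14 - 8) = -469*6 = -2814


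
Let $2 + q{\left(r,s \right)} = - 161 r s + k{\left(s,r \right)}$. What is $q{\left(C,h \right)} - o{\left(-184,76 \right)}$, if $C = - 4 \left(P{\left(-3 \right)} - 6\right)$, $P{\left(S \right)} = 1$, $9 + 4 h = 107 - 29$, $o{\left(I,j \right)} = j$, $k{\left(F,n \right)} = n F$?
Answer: $-55278$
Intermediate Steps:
$k{\left(F,n \right)} = F n$
$h = \frac{69}{4}$ ($h = - \frac{9}{4} + \frac{107 - 29}{4} = - \frac{9}{4} + \frac{1}{4} \cdot 78 = - \frac{9}{4} + \frac{39}{2} = \frac{69}{4} \approx 17.25$)
$C = 20$ ($C = - 4 \left(1 - 6\right) = \left(-4\right) \left(-5\right) = 20$)
$q{\left(r,s \right)} = -2 - 160 r s$ ($q{\left(r,s \right)} = -2 + \left(- 161 r s + s r\right) = -2 + \left(- 161 r s + r s\right) = -2 - 160 r s$)
$q{\left(C,h \right)} - o{\left(-184,76 \right)} = \left(-2 - 3200 \cdot \frac{69}{4}\right) - 76 = \left(-2 - 55200\right) - 76 = -55202 - 76 = -55278$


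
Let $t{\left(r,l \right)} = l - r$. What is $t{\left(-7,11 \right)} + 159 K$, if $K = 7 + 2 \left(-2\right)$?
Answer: $495$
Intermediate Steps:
$K = 3$ ($K = 7 - 4 = 3$)
$t{\left(-7,11 \right)} + 159 K = \left(11 - -7\right) + 159 \cdot 3 = \left(11 + 7\right) + 477 = 18 + 477 = 495$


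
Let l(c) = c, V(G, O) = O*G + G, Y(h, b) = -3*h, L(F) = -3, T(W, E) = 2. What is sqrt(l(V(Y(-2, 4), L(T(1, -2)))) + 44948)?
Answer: 2*sqrt(11234) ≈ 211.98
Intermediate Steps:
V(G, O) = G + G*O (V(G, O) = G*O + G = G + G*O)
sqrt(l(V(Y(-2, 4), L(T(1, -2)))) + 44948) = sqrt((-3*(-2))*(1 - 3) + 44948) = sqrt(6*(-2) + 44948) = sqrt(-12 + 44948) = sqrt(44936) = 2*sqrt(11234)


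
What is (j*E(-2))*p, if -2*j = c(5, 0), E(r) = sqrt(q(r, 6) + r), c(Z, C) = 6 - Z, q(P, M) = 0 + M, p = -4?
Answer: 4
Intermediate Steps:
q(P, M) = M
E(r) = sqrt(6 + r)
j = -1/2 (j = -(6 - 1*5)/2 = -(6 - 5)/2 = -1/2*1 = -1/2 ≈ -0.50000)
(j*E(-2))*p = -sqrt(6 - 2)/2*(-4) = -sqrt(4)/2*(-4) = -1/2*2*(-4) = -1*(-4) = 4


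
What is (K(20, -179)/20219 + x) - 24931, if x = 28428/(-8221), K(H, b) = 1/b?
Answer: -741886184031200/29753451421 ≈ -24934.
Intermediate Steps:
x = -28428/8221 (x = 28428*(-1/8221) = -28428/8221 ≈ -3.4580)
(K(20, -179)/20219 + x) - 24931 = (1/(-179*20219) - 28428/8221) - 24931 = (-1/179*1/20219 - 28428/8221) - 24931 = (-1/3619201 - 28428/8221) - 24931 = -102886654249/29753451421 - 24931 = -741886184031200/29753451421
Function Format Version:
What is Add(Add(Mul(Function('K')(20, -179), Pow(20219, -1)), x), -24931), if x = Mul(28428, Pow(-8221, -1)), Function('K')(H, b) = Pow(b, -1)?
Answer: Rational(-741886184031200, 29753451421) ≈ -24934.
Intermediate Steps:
x = Rational(-28428, 8221) (x = Mul(28428, Rational(-1, 8221)) = Rational(-28428, 8221) ≈ -3.4580)
Add(Add(Mul(Function('K')(20, -179), Pow(20219, -1)), x), -24931) = Add(Add(Mul(Pow(-179, -1), Pow(20219, -1)), Rational(-28428, 8221)), -24931) = Add(Add(Mul(Rational(-1, 179), Rational(1, 20219)), Rational(-28428, 8221)), -24931) = Add(Add(Rational(-1, 3619201), Rational(-28428, 8221)), -24931) = Add(Rational(-102886654249, 29753451421), -24931) = Rational(-741886184031200, 29753451421)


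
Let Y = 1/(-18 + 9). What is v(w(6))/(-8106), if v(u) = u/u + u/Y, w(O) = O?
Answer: 53/8106 ≈ 0.0065384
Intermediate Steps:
Y = -1/9 (Y = 1/(-9) = -1/9 ≈ -0.11111)
v(u) = 1 - 9*u (v(u) = u/u + u/(-1/9) = 1 + u*(-9) = 1 - 9*u)
v(w(6))/(-8106) = (1 - 9*6)/(-8106) = (1 - 54)*(-1/8106) = -53*(-1/8106) = 53/8106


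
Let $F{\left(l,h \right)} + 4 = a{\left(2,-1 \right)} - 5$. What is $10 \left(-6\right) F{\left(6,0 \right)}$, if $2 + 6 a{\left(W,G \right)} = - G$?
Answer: $550$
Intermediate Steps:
$a{\left(W,G \right)} = - \frac{1}{3} - \frac{G}{6}$ ($a{\left(W,G \right)} = - \frac{1}{3} + \frac{\left(-1\right) G}{6} = - \frac{1}{3} - \frac{G}{6}$)
$F{\left(l,h \right)} = - \frac{55}{6}$ ($F{\left(l,h \right)} = -4 - \frac{31}{6} = - \frac{55}{6}$)
$10 \left(-6\right) F{\left(6,0 \right)} = 10 \left(-6\right) \left(- \frac{55}{6}\right) = \left(-60\right) \left(- \frac{55}{6}\right) = 550$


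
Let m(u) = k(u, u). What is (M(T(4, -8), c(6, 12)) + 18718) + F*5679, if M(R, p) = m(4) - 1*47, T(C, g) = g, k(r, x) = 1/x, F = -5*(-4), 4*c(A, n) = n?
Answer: 529005/4 ≈ 1.3225e+5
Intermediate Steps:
c(A, n) = n/4
F = 20
m(u) = 1/u
M(R, p) = -187/4 (M(R, p) = 1/4 - 1*47 = 1/4 - 47 = -187/4)
(M(T(4, -8), c(6, 12)) + 18718) + F*5679 = (-187/4 + 18718) + 20*5679 = 74685/4 + 113580 = 529005/4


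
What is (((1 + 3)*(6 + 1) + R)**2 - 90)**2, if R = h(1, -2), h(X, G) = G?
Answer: 343396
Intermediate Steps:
R = -2
(((1 + 3)*(6 + 1) + R)**2 - 90)**2 = (((1 + 3)*(6 + 1) - 2)**2 - 90)**2 = ((4*7 - 2)**2 - 90)**2 = ((28 - 2)**2 - 90)**2 = (26**2 - 90)**2 = (676 - 90)**2 = 586**2 = 343396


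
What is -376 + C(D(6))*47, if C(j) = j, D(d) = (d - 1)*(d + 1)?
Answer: 1269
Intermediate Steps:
D(d) = (1 + d)*(-1 + d) (D(d) = (-1 + d)*(1 + d) = (1 + d)*(-1 + d))
-376 + C(D(6))*47 = -376 + (-1 + 6**2)*47 = -376 + (-1 + 36)*47 = -376 + 35*47 = -376 + 1645 = 1269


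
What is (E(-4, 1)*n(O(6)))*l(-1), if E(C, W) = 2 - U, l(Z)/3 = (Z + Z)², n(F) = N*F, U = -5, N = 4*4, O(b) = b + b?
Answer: 16128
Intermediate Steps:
O(b) = 2*b
N = 16
n(F) = 16*F
l(Z) = 12*Z² (l(Z) = 3*(Z + Z)² = 3*(2*Z)² = 3*(4*Z²) = 12*Z²)
E(C, W) = 7 (E(C, W) = 2 - 1*(-5) = 2 + 5 = 7)
(E(-4, 1)*n(O(6)))*l(-1) = (7*(16*(2*6)))*(12*(-1)²) = (7*(16*12))*(12*1) = (7*192)*12 = 1344*12 = 16128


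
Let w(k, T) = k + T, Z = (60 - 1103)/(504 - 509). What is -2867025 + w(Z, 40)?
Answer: -14333882/5 ≈ -2.8668e+6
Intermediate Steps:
Z = 1043/5 (Z = -1043/(-5) = -1043*(-⅕) = 1043/5 ≈ 208.60)
w(k, T) = T + k
-2867025 + w(Z, 40) = -2867025 + (40 + 1043/5) = -2867025 + 1243/5 = -14333882/5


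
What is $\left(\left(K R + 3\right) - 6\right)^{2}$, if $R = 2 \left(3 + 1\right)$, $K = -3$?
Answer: $729$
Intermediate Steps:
$R = 8$ ($R = 2 \cdot 4 = 8$)
$\left(\left(K R + 3\right) - 6\right)^{2} = \left(\left(\left(-3\right) 8 + 3\right) - 6\right)^{2} = \left(\left(-24 + 3\right) - 6\right)^{2} = \left(-21 - 6\right)^{2} = \left(-27\right)^{2} = 729$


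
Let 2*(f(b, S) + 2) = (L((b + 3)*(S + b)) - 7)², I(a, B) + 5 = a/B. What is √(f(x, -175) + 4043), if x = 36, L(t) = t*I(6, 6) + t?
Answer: √132132809 ≈ 11495.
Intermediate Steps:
I(a, B) = -5 + a/B
L(t) = -3*t (L(t) = t*(-5 + 6/6) + t = t*(-5 + 6*(⅙)) + t = t*(-5 + 1) + t = t*(-4) + t = -4*t + t = -3*t)
f(b, S) = -2 + (-7 - 3*(3 + b)*(S + b))²/2 (f(b, S) = -2 + (-3*(b + 3)*(S + b) - 7)²/2 = -2 + (-3*(3 + b)*(S + b) - 7)²/2 = -2 + (-7 - 3*(3 + b)*(S + b))²/2)
√(f(x, -175) + 4043) = √((-2 + (7 + 3*36² + 9*(-175) + 9*36 + 3*(-175)*36)²/2) + 4043) = √((-2 + (7 + 3*1296 - 1575 + 324 - 18900)²/2) + 4043) = √((-2 + (7 + 3888 - 1575 + 324 - 18900)²/2) + 4043) = √((-2 + (½)*(-16256)²) + 4043) = √((-2 + (½)*264257536) + 4043) = √((-2 + 132128768) + 4043) = √(132128766 + 4043) = √132132809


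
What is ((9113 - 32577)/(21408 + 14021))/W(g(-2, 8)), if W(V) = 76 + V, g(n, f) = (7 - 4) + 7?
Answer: -11732/1523447 ≈ -0.0077010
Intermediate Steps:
g(n, f) = 10 (g(n, f) = 3 + 7 = 10)
((9113 - 32577)/(21408 + 14021))/W(g(-2, 8)) = ((9113 - 32577)/(21408 + 14021))/(76 + 10) = -23464/35429/86 = -23464*1/35429*(1/86) = -23464/35429*1/86 = -11732/1523447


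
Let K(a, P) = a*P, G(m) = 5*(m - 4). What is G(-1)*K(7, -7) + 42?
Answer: 1267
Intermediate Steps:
G(m) = -20 + 5*m (G(m) = 5*(-4 + m) = -20 + 5*m)
K(a, P) = P*a
G(-1)*K(7, -7) + 42 = (-20 + 5*(-1))*(-7*7) + 42 = (-20 - 5)*(-49) + 42 = -25*(-49) + 42 = 1225 + 42 = 1267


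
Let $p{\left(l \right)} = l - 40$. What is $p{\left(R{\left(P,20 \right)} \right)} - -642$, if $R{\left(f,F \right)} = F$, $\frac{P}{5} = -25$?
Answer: $622$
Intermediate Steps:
$P = -125$ ($P = 5 \left(-25\right) = -125$)
$p{\left(l \right)} = -40 + l$ ($p{\left(l \right)} = l - 40 = -40 + l$)
$p{\left(R{\left(P,20 \right)} \right)} - -642 = \left(-40 + 20\right) - -642 = -20 + 642 = 622$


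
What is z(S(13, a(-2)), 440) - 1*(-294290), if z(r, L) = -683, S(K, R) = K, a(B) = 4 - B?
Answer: 293607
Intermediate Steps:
z(S(13, a(-2)), 440) - 1*(-294290) = -683 - 1*(-294290) = -683 + 294290 = 293607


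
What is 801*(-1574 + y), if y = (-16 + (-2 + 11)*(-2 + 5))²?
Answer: -1163853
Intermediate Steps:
y = 121 (y = (-16 + 9*3)² = (-16 + 27)² = 11² = 121)
801*(-1574 + y) = 801*(-1574 + 121) = 801*(-1453) = -1163853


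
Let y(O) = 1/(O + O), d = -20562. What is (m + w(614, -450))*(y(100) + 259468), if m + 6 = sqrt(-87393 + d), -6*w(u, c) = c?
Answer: 3580658469/200 + 155680803*I*sqrt(11995)/200 ≈ 1.7903e+7 + 8.5252e+7*I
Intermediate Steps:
w(u, c) = -c/6
y(O) = 1/(2*O)
m = -6 + 3*I*sqrt(11995) (m = -6 + sqrt(-87393 - 20562) = -6 + sqrt(-107955) = -6 + 3*I*sqrt(11995) ≈ -6.0 + 328.56*I)
(m + w(614, -450))*(y(100) + 259468) = ((-6 + 3*I*sqrt(11995)) - 1/6*(-450))*((1/2)/100 + 259468) = ((-6 + 3*I*sqrt(11995)) + 75)*((1/2)*(1/100) + 259468) = (69 + 3*I*sqrt(11995))*(1/200 + 259468) = (69 + 3*I*sqrt(11995))*(51893601/200) = 3580658469/200 + 155680803*I*sqrt(11995)/200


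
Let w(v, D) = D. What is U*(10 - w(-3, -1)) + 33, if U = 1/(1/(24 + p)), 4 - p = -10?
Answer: 451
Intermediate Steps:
p = 14 (p = 4 - 1*(-10) = 4 + 10 = 14)
U = 38 (U = 1/(1/(24 + 14)) = 1/(1/38) = 38)
U*(10 - w(-3, -1)) + 33 = 38*(10 - 1*(-1)) + 33 = 38*(10 + 1) + 33 = 38*11 + 33 = 418 + 33 = 451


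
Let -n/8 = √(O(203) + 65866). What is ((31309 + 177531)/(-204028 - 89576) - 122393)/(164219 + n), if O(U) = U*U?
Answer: -1475314068447857/1978966354644561 - 359352832120*√4283/1978966354644561 ≈ -0.75738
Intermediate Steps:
O(U) = U²
n = -40*√4283 (n = -8*√(203² + 65866) = -8*√(41209 + 65866) = -40*√4283 ≈ -2617.8)
((31309 + 177531)/(-204028 - 89576) - 122393)/(164219 + n) = ((31309 + 177531)/(-204028 - 89576) - 122393)/(164219 - 40*√4283) = (208840/(-293604) - 122393)/(164219 - 40*√4283) = (208840*(-1/293604) - 122393)/(164219 - 40*√4283) = (-52210/73401 - 122393)/(164219 - 40*√4283) = -8983820803/(73401*(164219 - 40*√4283))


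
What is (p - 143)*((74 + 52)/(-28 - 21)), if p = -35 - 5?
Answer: 3294/7 ≈ 470.57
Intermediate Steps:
p = -40
(p - 143)*((74 + 52)/(-28 - 21)) = (-40 - 143)*((74 + 52)/(-28 - 21)) = -23058/(-49) = -23058*(-1)/49 = -183*(-18/7) = 3294/7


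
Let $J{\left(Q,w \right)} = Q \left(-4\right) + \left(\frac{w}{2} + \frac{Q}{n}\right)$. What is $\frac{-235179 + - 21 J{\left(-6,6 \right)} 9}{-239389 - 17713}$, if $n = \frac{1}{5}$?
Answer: $\frac{117306}{128551} \approx 0.91253$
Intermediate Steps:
$n = \frac{1}{5} \approx 0.2$
$J{\left(Q,w \right)} = Q + \frac{w}{2}$ ($J{\left(Q,w \right)} = Q \left(-4\right) + \left(\frac{w}{2} + Q \frac{1}{\frac{1}{5}}\right) = - 4 Q + \left(w \frac{1}{2} + Q 5\right) = - 4 Q + \left(\frac{w}{2} + 5 Q\right) = Q + \frac{w}{2}$)
$\frac{-235179 + - 21 J{\left(-6,6 \right)} 9}{-239389 - 17713} = \frac{-235179 + - 21 \left(-6 + \frac{1}{2} \cdot 6\right) 9}{-239389 - 17713} = \frac{-235179 + - 21 \left(-6 + 3\right) 9}{-257102} = \left(-235179 + \left(-21\right) \left(-3\right) 9\right) \left(- \frac{1}{257102}\right) = \left(-235179 + 63 \cdot 9\right) \left(- \frac{1}{257102}\right) = \left(-235179 + 567\right) \left(- \frac{1}{257102}\right) = \left(-234612\right) \left(- \frac{1}{257102}\right) = \frac{117306}{128551}$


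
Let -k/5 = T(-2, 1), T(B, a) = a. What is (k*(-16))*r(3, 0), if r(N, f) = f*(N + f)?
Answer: 0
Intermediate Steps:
k = -5 (k = -5*1 = -5)
(k*(-16))*r(3, 0) = (-5*(-16))*(0*(3 + 0)) = 80*(0*3) = 80*0 = 0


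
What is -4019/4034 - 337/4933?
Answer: -21185185/19899722 ≈ -1.0646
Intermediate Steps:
-4019/4034 - 337/4933 = -21185185/19899722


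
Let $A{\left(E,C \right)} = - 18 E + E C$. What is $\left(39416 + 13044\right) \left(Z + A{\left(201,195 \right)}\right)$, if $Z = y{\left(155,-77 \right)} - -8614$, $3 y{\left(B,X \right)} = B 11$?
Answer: $\frac{7044223880}{3} \approx 2.3481 \cdot 10^{9}$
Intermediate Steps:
$y{\left(B,X \right)} = \frac{11 B}{3}$ ($y{\left(B,X \right)} = \frac{B 11}{3} = \frac{11 B}{3}$)
$A{\left(E,C \right)} = - 18 E + C E$
$Z = \frac{27547}{3}$ ($Z = \frac{11}{3} \cdot 155 - -8614 = \frac{1705}{3} + 8614 = \frac{27547}{3} \approx 9182.3$)
$\left(39416 + 13044\right) \left(Z + A{\left(201,195 \right)}\right) = \left(39416 + 13044\right) \left(\frac{27547}{3} + 201 \left(-18 + 195\right)\right) = 52460 \left(\frac{27547}{3} + 201 \cdot 177\right) = 52460 \left(\frac{27547}{3} + 35577\right) = 52460 \cdot \frac{134278}{3} = \frac{7044223880}{3}$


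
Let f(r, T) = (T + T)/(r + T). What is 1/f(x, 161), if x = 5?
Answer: 83/161 ≈ 0.51553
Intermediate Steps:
f(r, T) = 2*T/(T + r) (f(r, T) = (2*T)/(T + r) = 2*T/(T + r))
1/f(x, 161) = 1/(2*161/(161 + 5)) = 1/(2*161/166) = 1/(2*161*(1/166)) = 1/(161/83) = 83/161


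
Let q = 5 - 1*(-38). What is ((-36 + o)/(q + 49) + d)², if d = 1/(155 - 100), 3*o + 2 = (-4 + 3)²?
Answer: 32706961/230432400 ≈ 0.14194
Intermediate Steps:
o = -⅓ (o = -⅔ + (-4 + 3)²/3 = -⅔ + (⅓)*(-1)² = -⅔ + (⅓)*1 = -⅔ + ⅓ = -⅓ ≈ -0.33333)
d = 1/55 ≈ 0.018182
q = 43 (q = 5 + 38 = 43)
((-36 + o)/(q + 49) + d)² = ((-36 - ⅓)/(43 + 49) + 1/55)² = (-109/3/92 + 1/55)² = (-109/3*1/92 + 1/55)² = (-109/276 + 1/55)² = (-5719/15180)² = 32706961/230432400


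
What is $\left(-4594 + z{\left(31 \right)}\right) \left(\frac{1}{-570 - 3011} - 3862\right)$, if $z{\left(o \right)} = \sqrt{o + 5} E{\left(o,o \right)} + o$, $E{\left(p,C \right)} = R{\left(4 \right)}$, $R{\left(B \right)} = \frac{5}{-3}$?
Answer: $\frac{63243780579}{3581} \approx 1.7661 \cdot 10^{7}$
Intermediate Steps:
$R{\left(B \right)} = - \frac{5}{3}$ ($R{\left(B \right)} = 5 \left(- \frac{1}{3}\right) = - \frac{5}{3}$)
$E{\left(p,C \right)} = - \frac{5}{3}$
$z{\left(o \right)} = o - \frac{5 \sqrt{5 + o}}{3}$ ($z{\left(o \right)} = \sqrt{o + 5} \left(- \frac{5}{3}\right) + o = \sqrt{5 + o} \left(- \frac{5}{3}\right) + o = - \frac{5 \sqrt{5 + o}}{3} + o = o - \frac{5 \sqrt{5 + o}}{3}$)
$\left(-4594 + z{\left(31 \right)}\right) \left(\frac{1}{-570 - 3011} - 3862\right) = \left(-4594 + \left(31 - \frac{5 \sqrt{5 + 31}}{3}\right)\right) \left(\frac{1}{-570 - 3011} - 3862\right) = \left(-4594 + \left(31 - \frac{5 \sqrt{36}}{3}\right)\right) \left(\frac{1}{-3581} - 3862\right) = \left(-4594 + \left(31 - 10\right)\right) \left(- \frac{1}{3581} - 3862\right) = \left(-4594 + \left(31 - 10\right)\right) \left(- \frac{13829823}{3581}\right) = \left(-4594 + 21\right) \left(- \frac{13829823}{3581}\right) = \left(-4573\right) \left(- \frac{13829823}{3581}\right) = \frac{63243780579}{3581}$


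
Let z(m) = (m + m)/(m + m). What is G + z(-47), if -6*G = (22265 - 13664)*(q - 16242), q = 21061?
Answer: -13816071/2 ≈ -6.9080e+6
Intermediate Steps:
z(m) = 1 (z(m) = (2*m)/((2*m)) = (2*m)*(1/(2*m)) = 1)
G = -13816073/2 (G = -(22265 - 13664)*(21061 - 16242)/6 = -2867*4819/2 = -1/6*41448219 = -13816073/2 ≈ -6.9080e+6)
G + z(-47) = -13816073/2 + 1 = -13816071/2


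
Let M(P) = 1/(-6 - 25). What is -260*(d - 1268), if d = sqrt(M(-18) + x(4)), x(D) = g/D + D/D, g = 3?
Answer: 329680 - 130*sqrt(6603)/31 ≈ 3.2934e+5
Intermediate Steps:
x(D) = 1 + 3/D (x(D) = 3/D + D/D = 3/D + 1 = 1 + 3/D)
M(P) = -1/31 (M(P) = 1/(-31) = -1/31)
d = sqrt(6603)/62 (d = sqrt(-1/31 + (3 + 4)/4) = sqrt(-1/31 + (1/4)*7) = sqrt(-1/31 + 7/4) = sqrt(213/124) = sqrt(6603)/62 ≈ 1.3106)
-260*(d - 1268) = -260*(sqrt(6603)/62 - 1268) = -260*(-1268 + sqrt(6603)/62) = 329680 - 130*sqrt(6603)/31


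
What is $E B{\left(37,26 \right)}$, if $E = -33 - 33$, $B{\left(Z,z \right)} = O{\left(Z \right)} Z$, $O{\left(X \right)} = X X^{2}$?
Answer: $-123694626$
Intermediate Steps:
$O{\left(X \right)} = X^{3}$
$B{\left(Z,z \right)} = Z^{4}$ ($B{\left(Z,z \right)} = Z^{3} Z = Z^{4}$)
$E = -66$ ($E = -33 - 33 = -66$)
$E B{\left(37,26 \right)} = - 66 \cdot 37^{4} = \left(-66\right) 1874161 = -123694626$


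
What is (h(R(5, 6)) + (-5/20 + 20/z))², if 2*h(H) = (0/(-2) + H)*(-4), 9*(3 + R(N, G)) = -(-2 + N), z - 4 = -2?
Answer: 38809/144 ≈ 269.51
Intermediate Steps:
z = 2 (z = 4 - 2 = 2)
R(N, G) = -25/9 - N/9 (R(N, G) = -3 + (-(-2 + N))/9 = -3 + (2 - N)/9 = -3 + (2/9 - N/9) = -25/9 - N/9)
h(H) = -2*H (h(H) = ((0/(-2) + H)*(-4))/2 = ((0*(-½) + H)*(-4))/2 = ((0 + H)*(-4))/2 = (H*(-4))/2 = (-4*H)/2 = -2*H)
(h(R(5, 6)) + (-5/20 + 20/z))² = (-2*(-25/9 - ⅑*5) + (-5/20 + 20/2))² = (-2*(-25/9 - 5/9) + (-5*1/20 + 20*(½)))² = (-2*(-10/3) + (-¼ + 10))² = (20/3 + 39/4)² = (197/12)² = 38809/144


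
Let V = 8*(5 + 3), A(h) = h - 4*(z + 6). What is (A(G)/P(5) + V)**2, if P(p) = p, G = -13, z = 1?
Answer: 77841/25 ≈ 3113.6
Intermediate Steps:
A(h) = -28 + h (A(h) = h - 4*(1 + 6) = h - 4*7 = h - 28 = -28 + h)
V = 64 (V = 8*8 = 64)
(A(G)/P(5) + V)**2 = ((-28 - 13)/5 + 64)**2 = (-41*1/5 + 64)**2 = (-41/5 + 64)**2 = (279/5)**2 = 77841/25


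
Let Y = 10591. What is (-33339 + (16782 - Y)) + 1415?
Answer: -25733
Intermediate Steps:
(-33339 + (16782 - Y)) + 1415 = (-33339 + (16782 - 1*10591)) + 1415 = (-33339 + (16782 - 10591)) + 1415 = (-33339 + 6191) + 1415 = -27148 + 1415 = -25733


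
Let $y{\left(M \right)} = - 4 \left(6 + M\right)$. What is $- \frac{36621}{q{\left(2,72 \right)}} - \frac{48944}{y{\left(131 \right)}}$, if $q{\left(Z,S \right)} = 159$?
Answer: $- \frac{1023851}{7261} \approx -141.01$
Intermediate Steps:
$y{\left(M \right)} = -24 - 4 M$
$- \frac{36621}{q{\left(2,72 \right)}} - \frac{48944}{y{\left(131 \right)}} = - \frac{36621}{159} - \frac{48944}{-24 - 524} = \left(-36621\right) \frac{1}{159} - \frac{48944}{-24 - 524} = - \frac{12207}{53} - \frac{48944}{-548} = - \frac{12207}{53} - - \frac{12236}{137} = - \frac{12207}{53} + \frac{12236}{137} = - \frac{1023851}{7261}$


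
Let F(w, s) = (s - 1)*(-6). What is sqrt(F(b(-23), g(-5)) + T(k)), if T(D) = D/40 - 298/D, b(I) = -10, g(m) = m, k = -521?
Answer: sqrt(2556645990)/10420 ≈ 4.8525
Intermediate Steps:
F(w, s) = 6 - 6*s (F(w, s) = (-1 + s)*(-6) = 6 - 6*s)
T(D) = -298/D + D/40 (T(D) = D*(1/40) - 298/D = D/40 - 298/D = -298/D + D/40)
sqrt(F(b(-23), g(-5)) + T(k)) = sqrt((6 - 6*(-5)) + (-298/(-521) + (1/40)*(-521))) = sqrt((6 + 30) + (-298*(-1/521) - 521/40)) = sqrt(36 + (298/521 - 521/40)) = sqrt(36 - 259521/20840) = sqrt(490719/20840) = sqrt(2556645990)/10420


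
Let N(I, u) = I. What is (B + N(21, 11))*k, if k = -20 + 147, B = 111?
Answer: 16764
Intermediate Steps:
k = 127
(B + N(21, 11))*k = (111 + 21)*127 = 132*127 = 16764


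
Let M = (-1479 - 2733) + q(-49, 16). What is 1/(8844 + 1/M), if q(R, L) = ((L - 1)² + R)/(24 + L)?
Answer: 21038/186060067 ≈ 0.00011307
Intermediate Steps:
q(R, L) = (R + (-1 + L)²)/(24 + L) (q(R, L) = ((-1 + L)² + R)/(24 + L) = (R + (-1 + L)²)/(24 + L))
M = -21038/5 (M = (-1479 - 2733) + (-49 + (-1 + 16)²)/(24 + 16) = -4212 + (-49 + 15²)/40 = -4212 + (-49 + 225)/40 = -4212 + (1/40)*176 = -4212 + 22/5 = -21038/5 ≈ -4207.6)
1/(8844 + 1/M) = 1/(8844 + 1/(-21038/5)) = 1/(8844 - 5/21038) = 1/(186060067/21038) = 21038/186060067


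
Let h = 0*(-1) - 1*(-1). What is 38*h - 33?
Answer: 5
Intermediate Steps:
h = 1 (h = 0 + 1 = 1)
38*h - 33 = 38*1 - 33 = 38 - 33 = 5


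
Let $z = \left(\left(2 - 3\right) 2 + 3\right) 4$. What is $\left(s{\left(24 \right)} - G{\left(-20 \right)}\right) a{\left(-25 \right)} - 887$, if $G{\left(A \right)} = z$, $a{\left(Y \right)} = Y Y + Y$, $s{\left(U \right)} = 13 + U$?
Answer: $18913$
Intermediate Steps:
$a{\left(Y \right)} = Y + Y^{2}$ ($a{\left(Y \right)} = Y^{2} + Y = Y + Y^{2}$)
$z = 4$ ($z = \left(\left(-1\right) 2 + 3\right) 4 = \left(-2 + 3\right) 4 = 1 \cdot 4 = 4$)
$G{\left(A \right)} = 4$
$\left(s{\left(24 \right)} - G{\left(-20 \right)}\right) a{\left(-25 \right)} - 887 = \left(\left(13 + 24\right) - 4\right) \left(- 25 \left(1 - 25\right)\right) - 887 = \left(37 - 4\right) \left(\left(-25\right) \left(-24\right)\right) - 887 = 33 \cdot 600 - 887 = 19800 - 887 = 18913$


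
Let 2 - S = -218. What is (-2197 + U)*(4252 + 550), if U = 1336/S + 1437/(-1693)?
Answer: -980026868856/93115 ≈ -1.0525e+7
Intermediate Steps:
S = 220 (S = 2 - 1*(-218) = 2 + 218 = 220)
U = 486427/93115 (U = 1336/220 + 1437/(-1693) = 1336*(1/220) + 1437*(-1/1693) = 334/55 - 1437/1693 = 486427/93115 ≈ 5.2239)
(-2197 + U)*(4252 + 550) = (-2197 + 486427/93115)*(4252 + 550) = -204087228/93115*4802 = -980026868856/93115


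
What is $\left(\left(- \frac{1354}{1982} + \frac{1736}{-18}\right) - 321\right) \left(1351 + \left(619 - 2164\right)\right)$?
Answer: $\frac{723480320}{8919} \approx 81117.0$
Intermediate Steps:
$\left(\left(- \frac{1354}{1982} + \frac{1736}{-18}\right) - 321\right) \left(1351 + \left(619 - 2164\right)\right) = \left(\left(\left(-1354\right) \frac{1}{1982} + 1736 \left(- \frac{1}{18}\right)\right) - 321\right) \left(1351 + \left(619 - 2164\right)\right) = \left(\left(- \frac{677}{991} - \frac{868}{9}\right) - 321\right) \left(1351 - 1545\right) = \left(- \frac{866281}{8919} - 321\right) \left(-194\right) = \left(- \frac{3729280}{8919}\right) \left(-194\right) = \frac{723480320}{8919}$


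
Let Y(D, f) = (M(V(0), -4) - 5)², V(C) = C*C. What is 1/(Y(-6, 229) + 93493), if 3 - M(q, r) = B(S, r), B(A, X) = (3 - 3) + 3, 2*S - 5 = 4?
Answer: 1/93518 ≈ 1.0693e-5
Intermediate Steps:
V(C) = C²
S = 9/2 (S = 5/2 + (½)*4 = 5/2 + 2 = 9/2 ≈ 4.5000)
B(A, X) = 3 (B(A, X) = 0 + 3 = 3)
M(q, r) = 0 (M(q, r) = 3 - 1*3 = 3 - 3 = 0)
Y(D, f) = 25 (Y(D, f) = (0 - 5)² = (-5)² = 25)
1/(Y(-6, 229) + 93493) = 1/(25 + 93493) = 1/93518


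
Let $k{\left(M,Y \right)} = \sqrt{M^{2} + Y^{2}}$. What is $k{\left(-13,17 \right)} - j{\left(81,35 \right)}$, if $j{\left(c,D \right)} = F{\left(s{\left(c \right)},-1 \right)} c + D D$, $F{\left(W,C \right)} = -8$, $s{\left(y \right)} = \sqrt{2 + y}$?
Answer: $-577 + \sqrt{458} \approx -555.6$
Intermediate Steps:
$j{\left(c,D \right)} = D^{2} - 8 c$ ($j{\left(c,D \right)} = - 8 c + D D = - 8 c + D^{2} = D^{2} - 8 c$)
$k{\left(-13,17 \right)} - j{\left(81,35 \right)} = \sqrt{\left(-13\right)^{2} + 17^{2}} - \left(35^{2} - 648\right) = \sqrt{169 + 289} - \left(1225 - 648\right) = \sqrt{458} - 577 = -577 + \sqrt{458}$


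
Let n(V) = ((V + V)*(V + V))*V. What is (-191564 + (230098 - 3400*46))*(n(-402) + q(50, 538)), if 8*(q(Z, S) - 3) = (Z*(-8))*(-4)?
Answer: 30628544312114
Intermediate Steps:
q(Z, S) = 3 + 4*Z (q(Z, S) = 3 + ((Z*(-8))*(-4))/8 = 3 + (-8*Z*(-4))/8 = 3 + (32*Z)/8 = 3 + 4*Z)
n(V) = 4*V³ (n(V) = ((2*V)*(2*V))*V = (4*V²)*V = 4*V³)
(-191564 + (230098 - 3400*46))*(n(-402) + q(50, 538)) = (-191564 + (230098 - 3400*46))*(4*(-402)³ + (3 + 4*50)) = (-191564 + (230098 - 1*156400))*(4*(-64964808) + (3 + 200)) = (-191564 + (230098 - 156400))*(-259859232 + 203) = (-191564 + 73698)*(-259859029) = -117866*(-259859029) = 30628544312114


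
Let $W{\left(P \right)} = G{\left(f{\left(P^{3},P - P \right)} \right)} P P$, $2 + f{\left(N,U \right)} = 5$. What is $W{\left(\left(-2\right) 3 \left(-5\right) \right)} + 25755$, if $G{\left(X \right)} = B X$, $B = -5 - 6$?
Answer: $-3945$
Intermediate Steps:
$B = -11$ ($B = -5 - 6 = -11$)
$f{\left(N,U \right)} = 3$ ($f{\left(N,U \right)} = -2 + 5 = 3$)
$G{\left(X \right)} = - 11 X$
$W{\left(P \right)} = - 33 P^{2}$ ($W{\left(P \right)} = \left(-11\right) 3 P P = - 33 P P = - 33 P^{2}$)
$W{\left(\left(-2\right) 3 \left(-5\right) \right)} + 25755 = - 33 \left(\left(-2\right) 3 \left(-5\right)\right)^{2} + 25755 = - 33 \left(\left(-6\right) \left(-5\right)\right)^{2} + 25755 = - 33 \cdot 30^{2} + 25755 = \left(-33\right) 900 + 25755 = -29700 + 25755 = -3945$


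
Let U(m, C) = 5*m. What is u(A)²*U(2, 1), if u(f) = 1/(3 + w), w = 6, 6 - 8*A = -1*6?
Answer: 10/81 ≈ 0.12346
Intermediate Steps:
A = 3/2 (A = ¾ - (-1)*6/8 = ¾ - ⅛*(-6) = ¾ + ¾ = 3/2 ≈ 1.5000)
u(f) = ⅑ (u(f) = 1/(3 + 6) = 1/9 = ⅑)
u(A)²*U(2, 1) = (⅑)²*(5*2) = (1/81)*10 = 10/81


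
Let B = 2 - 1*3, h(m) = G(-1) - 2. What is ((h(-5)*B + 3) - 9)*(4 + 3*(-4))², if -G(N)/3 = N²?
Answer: -64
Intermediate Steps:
G(N) = -3*N²
h(m) = -5 (h(m) = -3*(-1)² - 2 = -3*1 - 2 = -3 - 2 = -5)
B = -1 (B = 2 - 3 = -1)
((h(-5)*B + 3) - 9)*(4 + 3*(-4))² = ((-5*(-1) + 3) - 9)*(4 + 3*(-4))² = ((5 + 3) - 9)*(4 - 12)² = (8 - 9)*(-8)² = -1*64 = -64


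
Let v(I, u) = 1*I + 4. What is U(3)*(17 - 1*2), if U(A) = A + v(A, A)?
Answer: 150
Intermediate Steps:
v(I, u) = 4 + I (v(I, u) = I + 4 = 4 + I)
U(A) = 4 + 2*A (U(A) = A + (4 + A) = 4 + 2*A)
U(3)*(17 - 1*2) = (4 + 2*3)*(17 - 1*2) = (4 + 6)*(17 - 2) = 10*15 = 150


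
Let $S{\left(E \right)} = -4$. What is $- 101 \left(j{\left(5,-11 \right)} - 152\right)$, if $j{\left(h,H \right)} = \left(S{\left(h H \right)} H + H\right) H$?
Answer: $52015$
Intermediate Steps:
$j{\left(h,H \right)} = - 3 H^{2}$ ($j{\left(h,H \right)} = \left(- 4 H + H\right) H = - 3 H H = - 3 H^{2}$)
$- 101 \left(j{\left(5,-11 \right)} - 152\right) = - 101 \left(- 3 \left(-11\right)^{2} - 152\right) = - 101 \left(\left(-3\right) 121 - 152\right) = - 101 \left(-363 - 152\right) = \left(-101\right) \left(-515\right) = 52015$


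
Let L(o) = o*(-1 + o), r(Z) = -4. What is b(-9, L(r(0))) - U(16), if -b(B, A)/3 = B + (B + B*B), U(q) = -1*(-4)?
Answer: -193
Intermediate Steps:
U(q) = 4
b(B, A) = -6*B - 3*B**2 (b(B, A) = -3*(B + (B + B*B)) = -3*(B + (B + B**2)) = -3*(B**2 + 2*B) = -6*B - 3*B**2)
b(-9, L(r(0))) - U(16) = -3*(-9)*(2 - 9) - 1*4 = -3*(-9)*(-7) - 4 = -189 - 4 = -193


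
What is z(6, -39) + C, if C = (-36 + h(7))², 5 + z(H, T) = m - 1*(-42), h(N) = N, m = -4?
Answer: 874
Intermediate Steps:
z(H, T) = 33 (z(H, T) = -5 + (-4 - 1*(-42)) = -5 + (-4 + 42) = -5 + 38 = 33)
C = 841 (C = (-36 + 7)² = (-29)² = 841)
z(6, -39) + C = 33 + 841 = 874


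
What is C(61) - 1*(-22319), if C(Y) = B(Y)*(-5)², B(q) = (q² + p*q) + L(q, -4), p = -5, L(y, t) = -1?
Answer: 107694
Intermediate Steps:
B(q) = -1 + q² - 5*q (B(q) = (q² - 5*q) - 1 = -1 + q² - 5*q)
C(Y) = -25 - 125*Y + 25*Y² (C(Y) = (-1 + Y² - 5*Y)*(-5)² = (-1 + Y² - 5*Y)*25 = -25 - 125*Y + 25*Y²)
C(61) - 1*(-22319) = (-25 - 125*61 + 25*61²) - 1*(-22319) = (-25 - 7625 + 25*3721) + 22319 = (-25 - 7625 + 93025) + 22319 = 85375 + 22319 = 107694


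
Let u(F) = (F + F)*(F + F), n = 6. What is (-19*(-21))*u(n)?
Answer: 57456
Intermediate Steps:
u(F) = 4*F² (u(F) = (2*F)*(2*F) = 4*F²)
(-19*(-21))*u(n) = (-19*(-21))*(4*6²) = 399*(4*36) = 399*144 = 57456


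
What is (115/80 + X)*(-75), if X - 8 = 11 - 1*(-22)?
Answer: -50925/16 ≈ -3182.8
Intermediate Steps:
X = 41 (X = 8 + (11 - 1*(-22)) = 8 + (11 + 22) = 8 + 33 = 41)
(115/80 + X)*(-75) = (115/80 + 41)*(-75) = (115*(1/80) + 41)*(-75) = (23/16 + 41)*(-75) = (679/16)*(-75) = -50925/16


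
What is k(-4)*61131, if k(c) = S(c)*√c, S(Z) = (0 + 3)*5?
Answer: 1833930*I ≈ 1.8339e+6*I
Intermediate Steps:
S(Z) = 15 (S(Z) = 3*5 = 15)
k(c) = 15*√c
k(-4)*61131 = (15*√(-4))*61131 = (15*(2*I))*61131 = (30*I)*61131 = 1833930*I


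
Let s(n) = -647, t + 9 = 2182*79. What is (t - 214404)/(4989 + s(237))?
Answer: -42035/4342 ≈ -9.6810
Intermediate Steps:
t = 172369 (t = -9 + 2182*79 = -9 + 172378 = 172369)
(t - 214404)/(4989 + s(237)) = (172369 - 214404)/(4989 - 647) = -42035/4342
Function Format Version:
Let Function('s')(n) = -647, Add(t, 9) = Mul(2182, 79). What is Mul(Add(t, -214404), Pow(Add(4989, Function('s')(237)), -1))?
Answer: Rational(-42035, 4342) ≈ -9.6810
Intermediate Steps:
t = 172369 (t = Add(-9, Mul(2182, 79)) = Add(-9, 172378) = 172369)
Mul(Add(t, -214404), Pow(Add(4989, Function('s')(237)), -1)) = Mul(Add(172369, -214404), Pow(Add(4989, -647), -1)) = Mul(-42035, Pow(4342, -1)) = Mul(-42035, Rational(1, 4342)) = Rational(-42035, 4342)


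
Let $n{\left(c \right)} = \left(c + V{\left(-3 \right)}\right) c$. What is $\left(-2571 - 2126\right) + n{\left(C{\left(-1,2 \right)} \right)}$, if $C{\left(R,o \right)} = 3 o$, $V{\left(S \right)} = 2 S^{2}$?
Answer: $-4553$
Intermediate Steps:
$n{\left(c \right)} = c \left(18 + c\right)$ ($n{\left(c \right)} = \left(c + 2 \left(-3\right)^{2}\right) c = \left(c + 2 \cdot 9\right) c = \left(c + 18\right) c = \left(18 + c\right) c = c \left(18 + c\right)$)
$\left(-2571 - 2126\right) + n{\left(C{\left(-1,2 \right)} \right)} = \left(-2571 - 2126\right) + 3 \cdot 2 \left(18 + 3 \cdot 2\right) = -4697 + 6 \left(18 + 6\right) = -4697 + 6 \cdot 24 = -4697 + 144 = -4553$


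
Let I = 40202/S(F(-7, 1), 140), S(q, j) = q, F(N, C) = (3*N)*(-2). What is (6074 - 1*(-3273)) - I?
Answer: 176186/21 ≈ 8389.8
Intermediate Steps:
F(N, C) = -6*N
I = 20101/21 (I = 40202/((-6*(-7))) = 40202/42 = 40202*(1/42) = 20101/21 ≈ 957.19)
(6074 - 1*(-3273)) - I = (6074 - 1*(-3273)) - 1*20101/21 = (6074 + 3273) - 20101/21 = 9347 - 20101/21 = 176186/21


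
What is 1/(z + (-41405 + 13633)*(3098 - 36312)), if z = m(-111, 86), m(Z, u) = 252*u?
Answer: 1/922440880 ≈ 1.0841e-9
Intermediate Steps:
z = 21672 (z = 252*86 = 21672)
1/(z + (-41405 + 13633)*(3098 - 36312)) = 1/(21672 + (-41405 + 13633)*(3098 - 36312)) = 1/(21672 - 27772*(-33214)) = 1/(21672 + 922419208) = 1/922440880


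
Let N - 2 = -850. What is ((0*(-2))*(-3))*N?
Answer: 0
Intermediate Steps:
N = -848 (N = 2 - 850 = -848)
((0*(-2))*(-3))*N = ((0*(-2))*(-3))*(-848) = (0*(-3))*(-848) = 0*(-848) = 0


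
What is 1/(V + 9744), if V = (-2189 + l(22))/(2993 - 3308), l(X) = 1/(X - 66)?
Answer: 13860/135148157 ≈ 0.00010255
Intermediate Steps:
l(X) = 1/(-66 + X)
V = 96317/13860 (V = (-2189 + 1/(-66 + 22))/(2993 - 3308) = (-2189 + 1/(-44))/(-315) = (-2189 - 1/44)*(-1/315) = -96317/44*(-1/315) = 96317/13860 ≈ 6.9493)
1/(V + 9744) = 1/(96317/13860 + 9744) = 1/(135148157/13860) = 13860/135148157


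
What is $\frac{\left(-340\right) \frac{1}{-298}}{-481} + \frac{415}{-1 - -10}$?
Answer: $\frac{29741105}{645021} \approx 46.109$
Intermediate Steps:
$\frac{\left(-340\right) \frac{1}{-298}}{-481} + \frac{415}{-1 - -10} = \left(-340\right) \left(- \frac{1}{298}\right) \left(- \frac{1}{481}\right) + \frac{415}{-1 + 10} = \frac{170}{149} \left(- \frac{1}{481}\right) + \frac{415}{9} = - \frac{170}{71669} + 415 \cdot \frac{1}{9} = - \frac{170}{71669} + \frac{415}{9} = \frac{29741105}{645021}$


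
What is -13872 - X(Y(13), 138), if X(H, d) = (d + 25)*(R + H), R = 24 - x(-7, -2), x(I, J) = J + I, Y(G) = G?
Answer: -21370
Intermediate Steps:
x(I, J) = I + J
R = 33 (R = 24 - (-7 - 2) = 24 - 1*(-9) = 24 + 9 = 33)
X(H, d) = (25 + d)*(33 + H) (X(H, d) = (d + 25)*(33 + H) = (25 + d)*(33 + H))
-13872 - X(Y(13), 138) = -13872 - (825 + 25*13 + 33*138 + 13*138) = -13872 - (825 + 325 + 4554 + 1794) = -13872 - 1*7498 = -13872 - 7498 = -21370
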